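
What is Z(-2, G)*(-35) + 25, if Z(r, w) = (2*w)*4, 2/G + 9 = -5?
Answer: 65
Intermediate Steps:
G = -⅐ (G = 2/(-9 - 5) = 2/(-14) = 2*(-1/14) = -⅐ ≈ -0.14286)
Z(r, w) = 8*w
Z(-2, G)*(-35) + 25 = (8*(-⅐))*(-35) + 25 = -8/7*(-35) + 25 = 40 + 25 = 65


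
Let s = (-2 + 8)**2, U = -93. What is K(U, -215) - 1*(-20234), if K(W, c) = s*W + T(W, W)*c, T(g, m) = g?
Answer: 36881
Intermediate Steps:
s = 36 (s = 6**2 = 36)
K(W, c) = 36*W + W*c
K(U, -215) - 1*(-20234) = -93*(36 - 215) - 1*(-20234) = -93*(-179) + 20234 = 16647 + 20234 = 36881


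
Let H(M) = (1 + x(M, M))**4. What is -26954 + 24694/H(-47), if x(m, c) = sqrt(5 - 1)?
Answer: -2158580/81 ≈ -26649.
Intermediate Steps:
x(m, c) = 2 (x(m, c) = sqrt(4) = 2)
H(M) = 81 (H(M) = (1 + 2)**4 = 3**4 = 81)
-26954 + 24694/H(-47) = -26954 + 24694/81 = -2158580/81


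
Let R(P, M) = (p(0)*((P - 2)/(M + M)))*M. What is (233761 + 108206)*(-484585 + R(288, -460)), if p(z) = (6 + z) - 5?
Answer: -165663177414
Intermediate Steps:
p(z) = 1 + z
R(P, M) = -1 + P/2 (R(P, M) = ((1 + 0)*((P - 2)/(M + M)))*M = (1*((-2 + P)/((2*M))))*M = (1*((-2 + P)*(1/(2*M))))*M = (1*((-2 + P)/(2*M)))*M = ((-2 + P)/(2*M))*M = -1 + P/2)
(233761 + 108206)*(-484585 + R(288, -460)) = (233761 + 108206)*(-484585 + (-1 + (½)*288)) = 341967*(-484585 + (-1 + 144)) = 341967*(-484585 + 143) = 341967*(-484442) = -165663177414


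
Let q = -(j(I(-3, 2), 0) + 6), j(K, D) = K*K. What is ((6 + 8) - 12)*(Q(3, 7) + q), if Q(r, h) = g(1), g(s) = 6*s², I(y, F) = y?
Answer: -18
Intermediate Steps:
j(K, D) = K²
Q(r, h) = 6 (Q(r, h) = 6*1² = 6*1 = 6)
q = -15 (q = -((-3)² + 6) = -(9 + 6) = -1*15 = -15)
((6 + 8) - 12)*(Q(3, 7) + q) = ((6 + 8) - 12)*(6 - 15) = (14 - 12)*(-9) = 2*(-9) = -18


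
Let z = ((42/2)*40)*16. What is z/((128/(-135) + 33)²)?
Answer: 244944000/18722929 ≈ 13.083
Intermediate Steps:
z = 13440 (z = ((42*(½))*40)*16 = (21*40)*16 = 840*16 = 13440)
z/((128/(-135) + 33)²) = 13440/((128/(-135) + 33)²) = 13440/((128*(-1/135) + 33)²) = 13440/((-128/135 + 33)²) = 13440/((4327/135)²) = 13440/(18722929/18225) = 13440*(18225/18722929) = 244944000/18722929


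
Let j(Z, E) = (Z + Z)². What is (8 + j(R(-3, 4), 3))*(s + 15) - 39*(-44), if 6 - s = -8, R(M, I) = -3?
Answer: 2992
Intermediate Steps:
s = 14 (s = 6 - 1*(-8) = 6 + 8 = 14)
j(Z, E) = 4*Z² (j(Z, E) = (2*Z)² = 4*Z²)
(8 + j(R(-3, 4), 3))*(s + 15) - 39*(-44) = (8 + 4*(-3)²)*(14 + 15) - 39*(-44) = (8 + 4*9)*29 + 1716 = (8 + 36)*29 + 1716 = 44*29 + 1716 = 1276 + 1716 = 2992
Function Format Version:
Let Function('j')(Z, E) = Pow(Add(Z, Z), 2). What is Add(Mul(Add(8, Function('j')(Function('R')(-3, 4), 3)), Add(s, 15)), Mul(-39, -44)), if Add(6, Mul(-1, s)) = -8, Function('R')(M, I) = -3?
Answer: 2992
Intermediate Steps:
s = 14 (s = Add(6, Mul(-1, -8)) = Add(6, 8) = 14)
Function('j')(Z, E) = Mul(4, Pow(Z, 2)) (Function('j')(Z, E) = Pow(Mul(2, Z), 2) = Mul(4, Pow(Z, 2)))
Add(Mul(Add(8, Function('j')(Function('R')(-3, 4), 3)), Add(s, 15)), Mul(-39, -44)) = Add(Mul(Add(8, Mul(4, Pow(-3, 2))), Add(14, 15)), Mul(-39, -44)) = Add(Mul(Add(8, Mul(4, 9)), 29), 1716) = Add(Mul(Add(8, 36), 29), 1716) = Add(Mul(44, 29), 1716) = Add(1276, 1716) = 2992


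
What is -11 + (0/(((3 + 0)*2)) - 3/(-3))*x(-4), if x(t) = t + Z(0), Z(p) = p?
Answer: -15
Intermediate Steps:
x(t) = t (x(t) = t + 0 = t)
-11 + (0/(((3 + 0)*2)) - 3/(-3))*x(-4) = -11 + (0/(((3 + 0)*2)) - 3/(-3))*(-4) = -11 + (0/((3*2)) - 3*(-⅓))*(-4) = -11 + (0/6 + 1)*(-4) = -11 + (0*(⅙) + 1)*(-4) = -11 + (0 + 1)*(-4) = -11 + 1*(-4) = -11 - 4 = -15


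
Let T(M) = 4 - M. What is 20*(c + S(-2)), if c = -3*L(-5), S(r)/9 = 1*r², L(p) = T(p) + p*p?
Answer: -1320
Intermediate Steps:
L(p) = 4 + p² - p (L(p) = (4 - p) + p*p = (4 - p) + p² = 4 + p² - p)
S(r) = 9*r² (S(r) = 9*(1*r²) = 9*r²)
c = -102 (c = -3*(4 + (-5)² - 1*(-5)) = -3*(4 + 25 + 5) = -3*34 = -102)
20*(c + S(-2)) = 20*(-102 + 9*(-2)²) = 20*(-102 + 9*4) = 20*(-102 + 36) = 20*(-66) = -1320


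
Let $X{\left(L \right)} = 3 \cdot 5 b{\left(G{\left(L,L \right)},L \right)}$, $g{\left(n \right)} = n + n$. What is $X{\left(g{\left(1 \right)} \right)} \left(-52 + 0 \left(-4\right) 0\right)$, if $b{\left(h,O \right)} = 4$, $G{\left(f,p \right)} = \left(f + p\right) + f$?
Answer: $-3120$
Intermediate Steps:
$g{\left(n \right)} = 2 n$
$G{\left(f,p \right)} = p + 2 f$
$X{\left(L \right)} = 60$ ($X{\left(L \right)} = 3 \cdot 5 \cdot 4 = 15 \cdot 4 = 60$)
$X{\left(g{\left(1 \right)} \right)} \left(-52 + 0 \left(-4\right) 0\right) = 60 \left(-52 + 0 \left(-4\right) 0\right) = 60 \left(-52 + 0 \cdot 0\right) = 60 \left(-52 + 0\right) = 60 \left(-52\right) = -3120$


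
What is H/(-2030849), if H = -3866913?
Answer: 3866913/2030849 ≈ 1.9041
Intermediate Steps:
H/(-2030849) = -3866913/(-2030849) = -3866913*(-1/2030849) = 3866913/2030849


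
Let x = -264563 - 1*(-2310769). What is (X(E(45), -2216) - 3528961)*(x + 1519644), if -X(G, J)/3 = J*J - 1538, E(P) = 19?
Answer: -65099280842750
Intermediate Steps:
X(G, J) = 4614 - 3*J² (X(G, J) = -3*(J*J - 1538) = -3*(J² - 1538) = -3*(-1538 + J²) = 4614 - 3*J²)
x = 2046206 (x = -264563 + 2310769 = 2046206)
(X(E(45), -2216) - 3528961)*(x + 1519644) = ((4614 - 3*(-2216)²) - 3528961)*(2046206 + 1519644) = ((4614 - 3*4910656) - 3528961)*3565850 = ((4614 - 14731968) - 3528961)*3565850 = (-14727354 - 3528961)*3565850 = -18256315*3565850 = -65099280842750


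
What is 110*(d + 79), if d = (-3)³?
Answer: 5720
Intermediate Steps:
d = -27
110*(d + 79) = 110*(-27 + 79) = 110*52 = 5720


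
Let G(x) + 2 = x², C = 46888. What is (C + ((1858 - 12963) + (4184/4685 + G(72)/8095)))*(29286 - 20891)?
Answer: 455724625352825/1517003 ≈ 3.0041e+8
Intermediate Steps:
G(x) = -2 + x²
(C + ((1858 - 12963) + (4184/4685 + G(72)/8095)))*(29286 - 20891) = (46888 + ((1858 - 12963) + (4184/4685 + (-2 + 72²)/8095)))*(29286 - 20891) = (46888 + (-11105 + (4184*(1/4685) + (-2 + 5184)*(1/8095))))*8395 = (46888 + (-11105 + (4184/4685 + 5182*(1/8095))))*8395 = (46888 + (-11105 + (4184/4685 + 5182/8095)))*8395 = (46888 + (-11105 + 2325886/1517003))*8395 = (46888 - 16843992429/1517003)*8395 = (54285244235/1517003)*8395 = 455724625352825/1517003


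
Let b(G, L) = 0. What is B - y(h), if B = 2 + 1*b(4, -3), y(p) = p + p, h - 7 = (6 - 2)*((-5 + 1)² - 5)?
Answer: -100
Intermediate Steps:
h = 51 (h = 7 + (6 - 2)*((-5 + 1)² - 5) = 7 + 4*((-4)² - 5) = 7 + 4*(16 - 5) = 7 + 4*11 = 7 + 44 = 51)
y(p) = 2*p
B = 2 (B = 2 + 1*0 = 2 + 0 = 2)
B - y(h) = 2 - 2*51 = 2 - 1*102 = 2 - 102 = -100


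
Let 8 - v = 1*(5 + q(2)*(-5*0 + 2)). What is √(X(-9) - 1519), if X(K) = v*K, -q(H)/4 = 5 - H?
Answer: I*√1762 ≈ 41.976*I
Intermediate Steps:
q(H) = -20 + 4*H (q(H) = -4*(5 - H) = -20 + 4*H)
v = 27 (v = 8 - (5 + (-20 + 4*2)*(-5*0 + 2)) = 8 - (5 + (-20 + 8)*(0 + 2)) = 8 - (5 - 12*2) = 8 - (5 - 24) = 8 - (-19) = 8 - 1*(-19) = 8 + 19 = 27)
X(K) = 27*K
√(X(-9) - 1519) = √(27*(-9) - 1519) = √(-243 - 1519) = √(-1762) = I*√1762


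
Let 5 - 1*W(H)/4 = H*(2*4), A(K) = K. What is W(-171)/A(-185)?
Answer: -5492/185 ≈ -29.686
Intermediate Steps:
W(H) = 20 - 32*H (W(H) = 20 - 4*H*2*4 = 20 - 4*H*8 = 20 - 32*H)
W(-171)/A(-185) = (20 - 32*(-171))/(-185) = (20 + 5472)*(-1/185) = 5492*(-1/185) = -5492/185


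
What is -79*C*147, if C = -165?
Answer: 1916145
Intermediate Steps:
-79*C*147 = -79*(-165)*147 = 13035*147 = 1916145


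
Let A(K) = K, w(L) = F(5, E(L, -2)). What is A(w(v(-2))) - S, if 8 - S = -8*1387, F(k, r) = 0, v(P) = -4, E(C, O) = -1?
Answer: -11104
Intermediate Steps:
w(L) = 0
S = 11104 (S = 8 - (-8)*1387 = 8 - 1*(-11096) = 8 + 11096 = 11104)
A(w(v(-2))) - S = 0 - 1*11104 = 0 - 11104 = -11104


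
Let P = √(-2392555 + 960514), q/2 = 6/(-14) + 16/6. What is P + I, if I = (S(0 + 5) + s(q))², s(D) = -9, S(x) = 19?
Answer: 100 + I*√1432041 ≈ 100.0 + 1196.7*I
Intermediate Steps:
q = 94/21 (q = 2*(6/(-14) + 16/6) = 2*(6*(-1/14) + 16*(⅙)) = 2*(-3/7 + 8/3) = 2*(47/21) = 94/21 ≈ 4.4762)
P = I*√1432041 (P = √(-1432041) = I*√1432041 ≈ 1196.7*I)
I = 100 (I = (19 - 9)² = 10² = 100)
P + I = I*√1432041 + 100 = 100 + I*√1432041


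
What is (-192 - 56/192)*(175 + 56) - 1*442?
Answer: -358891/8 ≈ -44861.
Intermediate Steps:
(-192 - 56/192)*(175 + 56) - 1*442 = (-192 - 56*1/192)*231 - 442 = (-192 - 7/24)*231 - 442 = -4615/24*231 - 442 = -355355/8 - 442 = -358891/8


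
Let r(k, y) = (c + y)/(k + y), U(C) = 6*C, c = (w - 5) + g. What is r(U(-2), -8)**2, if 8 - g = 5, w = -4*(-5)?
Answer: 1/4 ≈ 0.25000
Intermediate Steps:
w = 20
g = 3 (g = 8 - 1*5 = 8 - 5 = 3)
c = 18 (c = (20 - 5) + 3 = 15 + 3 = 18)
r(k, y) = (18 + y)/(k + y)
r(U(-2), -8)**2 = ((18 - 8)/(6*(-2) - 8))**2 = (10/(-12 - 8))**2 = (10/(-20))**2 = (-1/20*10)**2 = (-1/2)**2 = 1/4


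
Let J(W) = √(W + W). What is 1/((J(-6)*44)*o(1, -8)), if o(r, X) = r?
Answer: -I*√3/264 ≈ -0.0065608*I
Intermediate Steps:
J(W) = √2*√W (J(W) = √(2*W) = √2*√W)
1/((J(-6)*44)*o(1, -8)) = 1/(((√2*√(-6))*44)*1) = 1/(((√2*(I*√6))*44)*1) = 1/(((2*I*√3)*44)*1) = 1/((88*I*√3)*1) = 1/(88*I*√3) = -I*√3/264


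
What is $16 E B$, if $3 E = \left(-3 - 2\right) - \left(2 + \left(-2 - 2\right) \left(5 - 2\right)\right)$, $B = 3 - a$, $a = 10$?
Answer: $- \frac{560}{3} \approx -186.67$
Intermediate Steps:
$B = -7$ ($B = 3 - 10 = -7$)
$E = \frac{5}{3}$ ($E = \frac{\left(-3 - 2\right) - \left(2 + \left(-2 - 2\right) \left(5 - 2\right)\right)}{3} = \frac{-5 - \left(2 - 12\right)}{3} = \frac{-5 - -10}{3} = \frac{-5 + \left(-2 + 12\right)}{3} = \frac{-5 + 10}{3} = \frac{1}{3} \cdot 5 = \frac{5}{3} \approx 1.6667$)
$16 E B = 16 \cdot \frac{5}{3} \left(-7\right) = \frac{80}{3} \left(-7\right) = - \frac{560}{3}$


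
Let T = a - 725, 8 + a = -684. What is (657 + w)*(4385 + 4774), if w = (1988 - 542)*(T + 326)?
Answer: -14443092711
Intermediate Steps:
a = -692 (a = -8 - 684 = -692)
T = -1417 (T = -692 - 725 = -1417)
w = -1577586 (w = (1988 - 542)*(-1417 + 326) = 1446*(-1091) = -1577586)
(657 + w)*(4385 + 4774) = (657 - 1577586)*(4385 + 4774) = -1576929*9159 = -14443092711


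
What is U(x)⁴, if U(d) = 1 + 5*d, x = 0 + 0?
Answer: 1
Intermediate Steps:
x = 0
U(x)⁴ = (1 + 5*0)⁴ = (1 + 0)⁴ = 1⁴ = 1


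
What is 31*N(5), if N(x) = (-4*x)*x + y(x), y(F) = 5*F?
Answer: -2325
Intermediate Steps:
N(x) = -4*x**2 + 5*x (N(x) = (-4*x)*x + 5*x = -4*x**2 + 5*x)
31*N(5) = 31*(5*(5 - 4*5)) = 31*(5*(5 - 20)) = 31*(5*(-15)) = 31*(-75) = -2325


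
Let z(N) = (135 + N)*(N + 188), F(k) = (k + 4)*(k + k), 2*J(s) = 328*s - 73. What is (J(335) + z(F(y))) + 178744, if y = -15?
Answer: 949035/2 ≈ 4.7452e+5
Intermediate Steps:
J(s) = -73/2 + 164*s (J(s) = (328*s - 73)/2 = (-73 + 328*s)/2 = -73/2 + 164*s)
F(k) = 2*k*(4 + k) (F(k) = (4 + k)*(2*k) = 2*k*(4 + k))
z(N) = (135 + N)*(188 + N)
(J(335) + z(F(y))) + 178744 = ((-73/2 + 164*335) + (25380 + (2*(-15)*(4 - 15))**2 + 323*(2*(-15)*(4 - 15)))) + 178744 = ((-73/2 + 54940) + (25380 + (2*(-15)*(-11))**2 + 323*(2*(-15)*(-11)))) + 178744 = (109807/2 + (25380 + 330**2 + 323*330)) + 178744 = (109807/2 + (25380 + 108900 + 106590)) + 178744 = (109807/2 + 240870) + 178744 = 591547/2 + 178744 = 949035/2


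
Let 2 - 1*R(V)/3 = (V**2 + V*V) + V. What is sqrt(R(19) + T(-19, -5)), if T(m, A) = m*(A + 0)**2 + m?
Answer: I*sqrt(2711) ≈ 52.067*I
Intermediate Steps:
R(V) = 6 - 6*V**2 - 3*V (R(V) = 6 - 3*((V**2 + V*V) + V) = 6 - 3*((V**2 + V**2) + V) = 6 - 3*(2*V**2 + V) = 6 - 3*(V + 2*V**2) = 6 + (-6*V**2 - 3*V) = 6 - 6*V**2 - 3*V)
T(m, A) = m + m*A**2 (T(m, A) = m*A**2 + m = m + m*A**2)
sqrt(R(19) + T(-19, -5)) = sqrt((6 - 6*19**2 - 3*19) - 19*(1 + (-5)**2)) = sqrt((6 - 6*361 - 57) - 19*(1 + 25)) = sqrt((6 - 2166 - 57) - 19*26) = sqrt(-2217 - 494) = sqrt(-2711) = I*sqrt(2711)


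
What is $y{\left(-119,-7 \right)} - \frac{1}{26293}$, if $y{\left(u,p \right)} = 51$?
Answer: $\frac{1340942}{26293} \approx 51.0$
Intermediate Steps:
$y{\left(-119,-7 \right)} - \frac{1}{26293} = 51 - \frac{1}{26293} = \frac{1340942}{26293}$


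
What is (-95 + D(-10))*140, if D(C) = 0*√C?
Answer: -13300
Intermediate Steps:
D(C) = 0
(-95 + D(-10))*140 = (-95 + 0)*140 = -95*140 = -13300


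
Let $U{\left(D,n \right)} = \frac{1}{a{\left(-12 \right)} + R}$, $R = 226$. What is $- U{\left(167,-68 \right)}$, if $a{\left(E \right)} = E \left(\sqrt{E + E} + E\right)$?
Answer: $- \frac{185}{70178} - \frac{6 i \sqrt{6}}{35089} \approx -0.0026362 - 0.00041885 i$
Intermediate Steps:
$a{\left(E \right)} = E \left(E + \sqrt{2} \sqrt{E}\right)$ ($a{\left(E \right)} = E \left(\sqrt{2 E} + E\right) = E \left(\sqrt{2} \sqrt{E} + E\right) = E \left(E + \sqrt{2} \sqrt{E}\right)$)
$U{\left(D,n \right)} = \frac{1}{370 - 24 i \sqrt{6}}$ ($U{\left(D,n \right)} = \frac{1}{\left(\left(-12\right)^{2} + \sqrt{2} \left(-12\right)^{\frac{3}{2}}\right) + 226} = \frac{1}{\left(144 + \sqrt{2} \left(- 24 i \sqrt{3}\right)\right) + 226} = \frac{1}{\left(144 - 24 i \sqrt{6}\right) + 226} = \frac{1}{370 - 24 i \sqrt{6}}$)
$- U{\left(167,-68 \right)} = - (\frac{185}{70178} + \frac{6 i \sqrt{6}}{35089}) = - \frac{185}{70178} - \frac{6 i \sqrt{6}}{35089}$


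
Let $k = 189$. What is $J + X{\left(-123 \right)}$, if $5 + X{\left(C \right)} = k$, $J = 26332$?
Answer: $26516$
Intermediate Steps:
$X{\left(C \right)} = 184$ ($X{\left(C \right)} = -5 + 189 = 184$)
$J + X{\left(-123 \right)} = 26332 + 184 = 26516$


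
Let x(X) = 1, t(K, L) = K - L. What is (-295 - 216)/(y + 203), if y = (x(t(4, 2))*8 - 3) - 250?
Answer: 73/6 ≈ 12.167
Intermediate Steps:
y = -245 (y = (1*8 - 3) - 250 = (8 - 3) - 250 = 5 - 250 = -245)
(-295 - 216)/(y + 203) = (-295 - 216)/(-245 + 203) = -511/(-42) = -511*(-1/42) = 73/6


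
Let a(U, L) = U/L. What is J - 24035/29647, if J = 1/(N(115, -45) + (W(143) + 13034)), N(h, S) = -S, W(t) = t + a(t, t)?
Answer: -13816746/17044447 ≈ -0.81063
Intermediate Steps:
W(t) = 1 + t (W(t) = t + t/t = t + 1 = 1 + t)
J = 1/13223 (J = 1/(-1*(-45) + ((1 + 143) + 13034)) = 1/(45 + (144 + 13034)) = 1/(45 + 13178) = 1/13223 ≈ 7.5626e-5)
J - 24035/29647 = 1/13223 - 24035/29647 = 1/13223 - 1*1045/1289 = 1/13223 - 1045/1289 = -13816746/17044447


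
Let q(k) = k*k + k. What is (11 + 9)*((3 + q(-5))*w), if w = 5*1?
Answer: 2300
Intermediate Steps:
q(k) = k + k² (q(k) = k² + k = k + k²)
w = 5
(11 + 9)*((3 + q(-5))*w) = (11 + 9)*((3 - 5*(1 - 5))*5) = 20*((3 - 5*(-4))*5) = 20*((3 + 20)*5) = 20*(23*5) = 20*115 = 2300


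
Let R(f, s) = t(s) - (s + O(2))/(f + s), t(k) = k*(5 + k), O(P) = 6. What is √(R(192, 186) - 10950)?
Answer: 4*√677362/21 ≈ 156.77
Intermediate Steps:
R(f, s) = s*(5 + s) - (6 + s)/(f + s) (R(f, s) = s*(5 + s) - (s + 6)/(f + s) = s*(5 + s) - (6 + s)/(f + s))
√(R(192, 186) - 10950) = √((-6 - 1*186 + 186²*(5 + 186) + 192*186*(5 + 186))/(192 + 186) - 10950) = √((-6 - 186 + 34596*191 + 192*186*191)/378 - 10950) = √((-6 - 186 + 6607836 + 6820992)/378 - 10950) = √((1/378)*13428636 - 10950) = √(2238106/63 - 10950) = √(1548256/63) = 4*√677362/21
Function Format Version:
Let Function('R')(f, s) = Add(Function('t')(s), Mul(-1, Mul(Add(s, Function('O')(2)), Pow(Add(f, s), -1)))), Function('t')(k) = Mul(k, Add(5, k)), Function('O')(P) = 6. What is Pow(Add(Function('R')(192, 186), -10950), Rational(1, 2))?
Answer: Mul(Rational(4, 21), Pow(677362, Rational(1, 2))) ≈ 156.77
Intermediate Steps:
Function('R')(f, s) = Add(Mul(s, Add(5, s)), Mul(-1, Pow(Add(f, s), -1), Add(6, s))) (Function('R')(f, s) = Add(Mul(s, Add(5, s)), Mul(-1, Mul(Add(s, 6), Pow(Add(f, s), -1)))) = Add(Mul(s, Add(5, s)), Mul(-1, Mul(Add(6, s), Pow(Add(f, s), -1)))) = Add(Mul(s, Add(5, s)), Mul(-1, Mul(Pow(Add(f, s), -1), Add(6, s)))) = Add(Mul(s, Add(5, s)), Mul(-1, Pow(Add(f, s), -1), Add(6, s))))
Pow(Add(Function('R')(192, 186), -10950), Rational(1, 2)) = Pow(Add(Mul(Pow(Add(192, 186), -1), Add(-6, Mul(-1, 186), Mul(Pow(186, 2), Add(5, 186)), Mul(192, 186, Add(5, 186)))), -10950), Rational(1, 2)) = Pow(Add(Mul(Pow(378, -1), Add(-6, -186, Mul(34596, 191), Mul(192, 186, 191))), -10950), Rational(1, 2)) = Pow(Add(Mul(Rational(1, 378), Add(-6, -186, 6607836, 6820992)), -10950), Rational(1, 2)) = Pow(Add(Mul(Rational(1, 378), 13428636), -10950), Rational(1, 2)) = Pow(Add(Rational(2238106, 63), -10950), Rational(1, 2)) = Pow(Rational(1548256, 63), Rational(1, 2)) = Mul(Rational(4, 21), Pow(677362, Rational(1, 2)))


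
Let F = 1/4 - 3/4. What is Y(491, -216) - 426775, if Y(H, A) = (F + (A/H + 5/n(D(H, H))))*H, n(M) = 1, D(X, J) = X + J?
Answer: -849563/2 ≈ -4.2478e+5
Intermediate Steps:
D(X, J) = J + X
F = -1/2 (F = 1*(1/4) - 3*1/4 = 1/4 - 3/4 = -1/2 ≈ -0.50000)
Y(H, A) = H*(9/2 + A/H) (Y(H, A) = (-1/2 + (A/H + 5/1))*H = (-1/2 + (A/H + 5*1))*H = (-1/2 + (A/H + 5))*H = (-1/2 + (5 + A/H))*H = (9/2 + A/H)*H = H*(9/2 + A/H))
Y(491, -216) - 426775 = (-216 + (9/2)*491) - 426775 = (-216 + 4419/2) - 426775 = 3987/2 - 426775 = -849563/2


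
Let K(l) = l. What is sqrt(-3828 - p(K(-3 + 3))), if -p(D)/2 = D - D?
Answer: 2*I*sqrt(957) ≈ 61.871*I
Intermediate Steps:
p(D) = 0 (p(D) = -2*(D - D) = -2*0 = 0)
sqrt(-3828 - p(K(-3 + 3))) = sqrt(-3828 - 1*0) = sqrt(-3828 + 0) = sqrt(-3828) = 2*I*sqrt(957)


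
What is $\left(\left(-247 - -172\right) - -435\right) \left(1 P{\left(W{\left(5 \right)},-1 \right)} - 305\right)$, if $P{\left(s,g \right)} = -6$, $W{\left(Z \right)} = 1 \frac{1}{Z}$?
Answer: $-111960$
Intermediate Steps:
$W{\left(Z \right)} = \frac{1}{Z}$
$\left(\left(-247 - -172\right) - -435\right) \left(1 P{\left(W{\left(5 \right)},-1 \right)} - 305\right) = \left(\left(-247 - -172\right) - -435\right) \left(1 \left(-6\right) - 305\right) = \left(\left(-247 + 172\right) + 435\right) \left(-6 - 305\right) = \left(-75 + 435\right) \left(-311\right) = 360 \left(-311\right) = -111960$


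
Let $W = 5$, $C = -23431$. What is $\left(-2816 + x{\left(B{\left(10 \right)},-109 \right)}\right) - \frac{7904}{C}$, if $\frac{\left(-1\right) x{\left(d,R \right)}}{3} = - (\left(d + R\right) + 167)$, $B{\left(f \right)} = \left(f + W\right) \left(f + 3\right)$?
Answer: $- \frac{48189663}{23431} \approx -2056.7$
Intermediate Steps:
$B{\left(f \right)} = \left(3 + f\right) \left(5 + f\right)$ ($B{\left(f \right)} = \left(f + 5\right) \left(f + 3\right) = \left(5 + f\right) \left(3 + f\right) = \left(3 + f\right) \left(5 + f\right)$)
$x{\left(d,R \right)} = 501 + 3 R + 3 d$ ($x{\left(d,R \right)} = - 3 \left(- (\left(d + R\right) + 167)\right) = - 3 \left(- (\left(R + d\right) + 167)\right) = - 3 \left(- (167 + R + d)\right) = - 3 \left(-167 - R - d\right) = 501 + 3 R + 3 d$)
$\left(-2816 + x{\left(B{\left(10 \right)},-109 \right)}\right) - \frac{7904}{C} = \left(-2816 + \left(501 + 3 \left(-109\right) + 3 \left(15 + 10^{2} + 8 \cdot 10\right)\right)\right) - \frac{7904}{-23431} = \left(-2816 + \left(501 - 327 + 3 \left(15 + 100 + 80\right)\right)\right) - - \frac{7904}{23431} = \left(-2816 + \left(501 - 327 + 3 \cdot 195\right)\right) + \frac{7904}{23431} = \left(-2816 + \left(501 - 327 + 585\right)\right) + \frac{7904}{23431} = \left(-2816 + 759\right) + \frac{7904}{23431} = -2057 + \frac{7904}{23431} = - \frac{48189663}{23431}$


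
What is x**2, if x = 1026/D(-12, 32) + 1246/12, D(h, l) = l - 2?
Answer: 17147881/900 ≈ 19053.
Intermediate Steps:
D(h, l) = -2 + l
x = 4141/30 (x = 1026/(-2 + 32) + 1246/12 = 1026/30 + 1246*(1/12) = 1026*(1/30) + 623/6 = 171/5 + 623/6 = 4141/30 ≈ 138.03)
x**2 = (4141/30)**2 = 17147881/900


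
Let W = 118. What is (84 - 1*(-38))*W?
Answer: 14396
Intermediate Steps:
(84 - 1*(-38))*W = (84 - 1*(-38))*118 = (84 + 38)*118 = 122*118 = 14396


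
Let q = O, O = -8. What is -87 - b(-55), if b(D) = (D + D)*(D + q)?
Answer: -7017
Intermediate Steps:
q = -8
b(D) = 2*D*(-8 + D) (b(D) = (D + D)*(D - 8) = (2*D)*(-8 + D) = 2*D*(-8 + D))
-87 - b(-55) = -87 - 2*(-55)*(-8 - 55) = -87 - 2*(-55)*(-63) = -87 - 1*6930 = -87 - 6930 = -7017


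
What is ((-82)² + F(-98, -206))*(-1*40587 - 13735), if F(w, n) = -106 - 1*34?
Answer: -357656048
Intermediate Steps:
F(w, n) = -140 (F(w, n) = -106 - 34 = -140)
((-82)² + F(-98, -206))*(-1*40587 - 13735) = ((-82)² - 140)*(-1*40587 - 13735) = (6724 - 140)*(-40587 - 13735) = 6584*(-54322) = -357656048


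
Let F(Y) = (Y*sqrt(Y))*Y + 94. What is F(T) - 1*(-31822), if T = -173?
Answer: 31916 + 29929*I*sqrt(173) ≈ 31916.0 + 3.9365e+5*I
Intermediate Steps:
F(Y) = 94 + Y**(5/2) (F(Y) = Y**(3/2)*Y + 94 = Y**(5/2) + 94 = 94 + Y**(5/2))
F(T) - 1*(-31822) = (94 + (-173)**(5/2)) - 1*(-31822) = (94 + 29929*I*sqrt(173)) + 31822 = 31916 + 29929*I*sqrt(173)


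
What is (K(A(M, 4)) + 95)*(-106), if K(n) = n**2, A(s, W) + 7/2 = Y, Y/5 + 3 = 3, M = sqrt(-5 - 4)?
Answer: -22737/2 ≈ -11369.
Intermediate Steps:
M = 3*I (M = sqrt(-9) = 3*I ≈ 3.0*I)
Y = 0 (Y = -15 + 5*3 = -15 + 15 = 0)
A(s, W) = -7/2 (A(s, W) = -7/2 + 0 = -7/2)
(K(A(M, 4)) + 95)*(-106) = ((-7/2)**2 + 95)*(-106) = (49/4 + 95)*(-106) = (429/4)*(-106) = -22737/2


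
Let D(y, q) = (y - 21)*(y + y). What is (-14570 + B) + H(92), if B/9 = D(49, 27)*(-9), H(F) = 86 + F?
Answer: -236656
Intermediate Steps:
D(y, q) = 2*y*(-21 + y) (D(y, q) = (-21 + y)*(2*y) = 2*y*(-21 + y))
B = -222264 (B = 9*((2*49*(-21 + 49))*(-9)) = 9*((2*49*28)*(-9)) = 9*(2744*(-9)) = 9*(-24696) = -222264)
(-14570 + B) + H(92) = (-14570 - 222264) + (86 + 92) = -236834 + 178 = -236656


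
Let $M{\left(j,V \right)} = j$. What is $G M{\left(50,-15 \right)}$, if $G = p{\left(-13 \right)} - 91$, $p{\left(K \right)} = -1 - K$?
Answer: $-3950$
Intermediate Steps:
$G = -79$ ($G = \left(-1 - -13\right) - 91 = \left(-1 + 13\right) - 91 = 12 - 91 = -79$)
$G M{\left(50,-15 \right)} = \left(-79\right) 50 = -3950$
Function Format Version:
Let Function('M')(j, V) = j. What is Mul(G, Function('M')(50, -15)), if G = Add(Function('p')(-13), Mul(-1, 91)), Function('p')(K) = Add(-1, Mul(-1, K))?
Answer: -3950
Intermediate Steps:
G = -79 (G = Add(Add(-1, Mul(-1, -13)), Mul(-1, 91)) = Add(Add(-1, 13), -91) = Add(12, -91) = -79)
Mul(G, Function('M')(50, -15)) = Mul(-79, 50) = -3950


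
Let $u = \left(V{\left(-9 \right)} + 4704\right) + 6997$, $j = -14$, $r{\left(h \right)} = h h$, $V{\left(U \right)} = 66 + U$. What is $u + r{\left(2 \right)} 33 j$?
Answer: $9910$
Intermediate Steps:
$r{\left(h \right)} = h^{2}$
$u = 11758$ ($u = \left(\left(66 - 9\right) + 4704\right) + 6997 = \left(57 + 4704\right) + 6997 = 4761 + 6997 = 11758$)
$u + r{\left(2 \right)} 33 j = 11758 + 2^{2} \cdot 33 \left(-14\right) = 11758 + 4 \cdot 33 \left(-14\right) = 11758 + 132 \left(-14\right) = 11758 - 1848 = 9910$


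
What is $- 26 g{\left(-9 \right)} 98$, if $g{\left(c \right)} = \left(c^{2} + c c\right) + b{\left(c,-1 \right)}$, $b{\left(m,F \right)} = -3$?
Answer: $-405132$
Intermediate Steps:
$g{\left(c \right)} = -3 + 2 c^{2}$ ($g{\left(c \right)} = \left(c^{2} + c c\right) - 3 = \left(c^{2} + c^{2}\right) - 3 = 2 c^{2} - 3 = -3 + 2 c^{2}$)
$- 26 g{\left(-9 \right)} 98 = - 26 \left(-3 + 2 \left(-9\right)^{2}\right) 98 = - 26 \left(-3 + 2 \cdot 81\right) 98 = - 26 \left(-3 + 162\right) 98 = \left(-26\right) 159 \cdot 98 = \left(-4134\right) 98 = -405132$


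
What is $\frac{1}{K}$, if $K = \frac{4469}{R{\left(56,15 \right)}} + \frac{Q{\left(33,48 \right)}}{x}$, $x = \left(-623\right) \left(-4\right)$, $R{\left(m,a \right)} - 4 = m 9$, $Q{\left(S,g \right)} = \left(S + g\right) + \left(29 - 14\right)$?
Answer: $\frac{316484}{2796379} \approx 0.11318$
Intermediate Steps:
$Q{\left(S,g \right)} = 15 + S + g$ ($Q{\left(S,g \right)} = \left(S + g\right) + 15 = 15 + S + g$)
$R{\left(m,a \right)} = 4 + 9 m$ ($R{\left(m,a \right)} = 4 + m 9 = 4 + 9 m$)
$x = 2492$
$K = \frac{2796379}{316484}$ ($K = \frac{4469}{4 + 9 \cdot 56} + \frac{15 + 33 + 48}{2492} = \frac{4469}{4 + 504} + 96 \cdot \frac{1}{2492} = \frac{4469}{508} + \frac{24}{623} = \frac{2796379}{316484} \approx 8.8358$)
$\frac{1}{K} = \frac{1}{\frac{2796379}{316484}} = \frac{316484}{2796379}$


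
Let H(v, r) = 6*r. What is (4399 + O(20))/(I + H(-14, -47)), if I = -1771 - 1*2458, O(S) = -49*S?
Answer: -263/347 ≈ -0.75793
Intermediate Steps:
I = -4229 (I = -1771 - 2458 = -4229)
(4399 + O(20))/(I + H(-14, -47)) = (4399 - 49*20)/(-4229 + 6*(-47)) = (4399 - 980)/(-4229 - 282) = 3419/(-4511) = 3419*(-1/4511) = -263/347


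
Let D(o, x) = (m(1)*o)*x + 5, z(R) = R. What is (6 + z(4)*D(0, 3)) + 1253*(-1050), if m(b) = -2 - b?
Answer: -1315624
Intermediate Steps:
D(o, x) = 5 - 3*o*x (D(o, x) = ((-2 - 1*1)*o)*x + 5 = ((-2 - 1)*o)*x + 5 = (-3*o)*x + 5 = -3*o*x + 5 = 5 - 3*o*x)
(6 + z(4)*D(0, 3)) + 1253*(-1050) = (6 + 4*(5 - 3*0*3)) + 1253*(-1050) = (6 + 4*(5 + 0)) - 1315650 = (6 + 4*5) - 1315650 = (6 + 20) - 1315650 = 26 - 1315650 = -1315624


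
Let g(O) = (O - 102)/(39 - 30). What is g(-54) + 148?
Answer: 392/3 ≈ 130.67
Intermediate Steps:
g(O) = -34/3 + O/9 (g(O) = (-102 + O)/9 = (-102 + O)*(1/9) = -34/3 + O/9)
g(-54) + 148 = (-34/3 + (1/9)*(-54)) + 148 = (-34/3 - 6) + 148 = -52/3 + 148 = 392/3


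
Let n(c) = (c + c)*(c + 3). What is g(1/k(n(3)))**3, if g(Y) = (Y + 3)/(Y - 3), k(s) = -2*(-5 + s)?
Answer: -6331625/6539203 ≈ -0.96826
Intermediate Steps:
n(c) = 2*c*(3 + c) (n(c) = (2*c)*(3 + c) = 2*c*(3 + c))
k(s) = 10 - 2*s
g(Y) = (3 + Y)/(-3 + Y)
g(1/k(n(3)))**3 = ((3 + 1/(10 - 4*3*(3 + 3)))/(-3 + 1/(10 - 4*3*(3 + 3))))**3 = ((3 + 1/(10 - 4*3*6))/(-3 + 1/(10 - 4*3*6)))**3 = ((3 + 1/(10 - 2*36))/(-3 + 1/(10 - 2*36)))**3 = ((3 + 1/(10 - 72))/(-3 + 1/(10 - 72)))**3 = ((3 + 1/(-62))/(-3 + 1/(-62)))**3 = ((3 - 1/62)/(-3 - 1/62))**3 = ((185/62)/(-187/62))**3 = (-62/187*185/62)**3 = (-185/187)**3 = -6331625/6539203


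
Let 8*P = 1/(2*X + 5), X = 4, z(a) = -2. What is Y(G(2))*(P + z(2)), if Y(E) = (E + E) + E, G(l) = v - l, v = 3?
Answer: -621/104 ≈ -5.9712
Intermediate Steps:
G(l) = 3 - l
Y(E) = 3*E (Y(E) = 2*E + E = 3*E)
P = 1/104 (P = 1/(8*(2*4 + 5)) = 1/(8*(8 + 5)) = (⅛)/13 = (⅛)*(1/13) = 1/104 ≈ 0.0096154)
Y(G(2))*(P + z(2)) = (3*(3 - 1*2))*(1/104 - 2) = (3*(3 - 2))*(-207/104) = (3*1)*(-207/104) = 3*(-207/104) = -621/104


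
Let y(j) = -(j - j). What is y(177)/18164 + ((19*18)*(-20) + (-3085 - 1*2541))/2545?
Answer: -12466/2545 ≈ -4.8982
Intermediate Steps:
y(j) = 0 (y(j) = -1*0 = 0)
y(177)/18164 + ((19*18)*(-20) + (-3085 - 1*2541))/2545 = 0/18164 + ((19*18)*(-20) + (-3085 - 1*2541))/2545 = 0*(1/18164) + (342*(-20) + (-3085 - 2541))*(1/2545) = 0 + (-6840 - 5626)*(1/2545) = 0 - 12466*1/2545 = 0 - 12466/2545 = -12466/2545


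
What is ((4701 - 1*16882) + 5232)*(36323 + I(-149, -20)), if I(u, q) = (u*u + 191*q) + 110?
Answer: -380902486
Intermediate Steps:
I(u, q) = 110 + u**2 + 191*q (I(u, q) = (u**2 + 191*q) + 110 = 110 + u**2 + 191*q)
((4701 - 1*16882) + 5232)*(36323 + I(-149, -20)) = ((4701 - 1*16882) + 5232)*(36323 + (110 + (-149)**2 + 191*(-20))) = ((4701 - 16882) + 5232)*(36323 + (110 + 22201 - 3820)) = (-12181 + 5232)*(36323 + 18491) = -6949*54814 = -380902486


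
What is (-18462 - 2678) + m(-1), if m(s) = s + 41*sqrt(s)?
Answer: -21141 + 41*I ≈ -21141.0 + 41.0*I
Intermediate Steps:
(-18462 - 2678) + m(-1) = (-18462 - 2678) + (-1 + 41*sqrt(-1)) = -21140 + (-1 + 41*I) = -21141 + 41*I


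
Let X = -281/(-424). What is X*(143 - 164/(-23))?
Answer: 970293/9752 ≈ 99.497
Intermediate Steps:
X = 281/424 (X = -281*(-1/424) = 281/424 ≈ 0.66274)
X*(143 - 164/(-23)) = 281*(143 - 164/(-23))/424 = 281*(143 - 164*(-1/23))/424 = 281*(143 + 164/23)/424 = (281/424)*(3453/23) = 970293/9752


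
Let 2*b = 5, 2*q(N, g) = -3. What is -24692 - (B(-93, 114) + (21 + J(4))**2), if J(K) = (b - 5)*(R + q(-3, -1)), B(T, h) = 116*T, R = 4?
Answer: -225945/16 ≈ -14122.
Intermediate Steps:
q(N, g) = -3/2 (q(N, g) = (1/2)*(-3) = -3/2)
b = 5/2 (b = (1/2)*5 = 5/2 ≈ 2.5000)
J(K) = -25/4 (J(K) = (5/2 - 5)*(4 - 3/2) = -5/2*5/2 = -25/4)
-24692 - (B(-93, 114) + (21 + J(4))**2) = -24692 - (116*(-93) + (21 - 25/4)**2) = -24692 - (-10788 + (59/4)**2) = -24692 - (-10788 + 3481/16) = -24692 - 1*(-169127/16) = -24692 + 169127/16 = -225945/16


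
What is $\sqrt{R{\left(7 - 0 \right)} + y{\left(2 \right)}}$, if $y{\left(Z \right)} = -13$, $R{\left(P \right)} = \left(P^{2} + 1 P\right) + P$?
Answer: $5 \sqrt{2} \approx 7.0711$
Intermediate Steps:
$R{\left(P \right)} = P^{2} + 2 P$ ($R{\left(P \right)} = \left(P^{2} + P\right) + P = \left(P + P^{2}\right) + P = P^{2} + 2 P$)
$\sqrt{R{\left(7 - 0 \right)} + y{\left(2 \right)}} = \sqrt{\left(7 - 0\right) \left(2 + \left(7 - 0\right)\right) - 13} = \sqrt{\left(7 + 0\right) \left(2 + \left(7 + 0\right)\right) - 13} = \sqrt{7 \left(2 + 7\right) - 13} = \sqrt{7 \cdot 9 - 13} = \sqrt{63 - 13} = \sqrt{50} = 5 \sqrt{2}$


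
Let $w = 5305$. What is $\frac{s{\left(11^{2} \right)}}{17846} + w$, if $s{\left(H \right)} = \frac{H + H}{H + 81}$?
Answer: $\frac{9561976151}{1802446} \approx 5305.0$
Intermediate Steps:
$s{\left(H \right)} = \frac{2 H}{81 + H}$
$\frac{s{\left(11^{2} \right)}}{17846} + w = \frac{2 \cdot 11^{2} \frac{1}{81 + 11^{2}}}{17846} + 5305 = 2 \cdot 121 \frac{1}{81 + 121} \cdot \frac{1}{17846} + 5305 = 2 \cdot 121 \cdot \frac{1}{202} \cdot \frac{1}{17846} + 5305 = \frac{121}{101} \cdot \frac{1}{17846} + 5305 = \frac{121}{1802446} + 5305 = \frac{9561976151}{1802446}$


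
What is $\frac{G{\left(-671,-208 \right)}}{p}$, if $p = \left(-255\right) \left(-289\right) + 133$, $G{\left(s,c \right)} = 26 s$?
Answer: $- \frac{8723}{36914} \approx -0.23631$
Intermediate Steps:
$p = 73828$ ($p = 73695 + 133 = 73828$)
$\frac{G{\left(-671,-208 \right)}}{p} = \frac{26 \left(-671\right)}{73828} = \left(-17446\right) \frac{1}{73828} = - \frac{8723}{36914}$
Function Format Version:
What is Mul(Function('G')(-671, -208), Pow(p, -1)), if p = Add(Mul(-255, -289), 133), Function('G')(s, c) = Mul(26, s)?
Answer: Rational(-8723, 36914) ≈ -0.23631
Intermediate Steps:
p = 73828 (p = Add(73695, 133) = 73828)
Mul(Function('G')(-671, -208), Pow(p, -1)) = Mul(Mul(26, -671), Pow(73828, -1)) = Mul(-17446, Rational(1, 73828)) = Rational(-8723, 36914)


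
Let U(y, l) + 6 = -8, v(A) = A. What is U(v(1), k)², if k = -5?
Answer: 196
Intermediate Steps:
U(y, l) = -14 (U(y, l) = -6 - 8 = -14)
U(v(1), k)² = (-14)² = 196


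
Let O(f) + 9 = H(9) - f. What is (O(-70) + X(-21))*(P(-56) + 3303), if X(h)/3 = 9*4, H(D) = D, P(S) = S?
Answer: 577966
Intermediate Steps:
X(h) = 108 (X(h) = 3*(9*4) = 3*36 = 108)
O(f) = -f (O(f) = -9 + (9 - f) = -f)
(O(-70) + X(-21))*(P(-56) + 3303) = (-1*(-70) + 108)*(-56 + 3303) = (70 + 108)*3247 = 178*3247 = 577966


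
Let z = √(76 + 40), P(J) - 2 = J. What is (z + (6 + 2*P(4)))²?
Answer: 440 + 72*√29 ≈ 827.73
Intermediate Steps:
P(J) = 2 + J
z = 2*√29 (z = √116 = 2*√29 ≈ 10.770)
(z + (6 + 2*P(4)))² = (2*√29 + (6 + 2*(2 + 4)))² = (2*√29 + (6 + 2*6))² = (2*√29 + (6 + 12))² = (2*√29 + 18)² = (18 + 2*√29)²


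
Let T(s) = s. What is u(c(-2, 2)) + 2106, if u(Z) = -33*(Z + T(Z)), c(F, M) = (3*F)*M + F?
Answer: 3030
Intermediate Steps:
c(F, M) = F + 3*F*M (c(F, M) = 3*F*M + F = F + 3*F*M)
u(Z) = -66*Z (u(Z) = -33*(Z + Z) = -66*Z)
u(c(-2, 2)) + 2106 = -(-132)*(1 + 3*2) + 2106 = -(-132)*(1 + 6) + 2106 = -(-132)*7 + 2106 = -66*(-14) + 2106 = 924 + 2106 = 3030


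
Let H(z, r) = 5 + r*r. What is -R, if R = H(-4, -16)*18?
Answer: -4698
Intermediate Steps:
H(z, r) = 5 + r²
R = 4698 (R = (5 + (-16)²)*18 = (5 + 256)*18 = 261*18 = 4698)
-R = -1*4698 = -4698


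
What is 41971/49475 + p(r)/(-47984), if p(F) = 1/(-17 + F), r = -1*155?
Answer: 346397121283/408329444800 ≈ 0.84833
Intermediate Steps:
r = -155
41971/49475 + p(r)/(-47984) = 41971/49475 + 1/(-17 - 155*(-47984)) = 41971*(1/49475) - 1/47984/(-172) = 41971/49475 - 1/172*(-1/47984) = 41971/49475 + 1/8253248 = 346397121283/408329444800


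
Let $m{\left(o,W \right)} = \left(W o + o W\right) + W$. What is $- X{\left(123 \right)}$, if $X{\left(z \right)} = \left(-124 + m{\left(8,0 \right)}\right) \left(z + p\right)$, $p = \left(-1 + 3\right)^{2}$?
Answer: $15748$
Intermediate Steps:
$p = 4$ ($p = 2^{2} = 4$)
$m{\left(o,W \right)} = W + 2 W o$ ($m{\left(o,W \right)} = \left(W o + W o\right) + W = 2 W o + W = W + 2 W o$)
$X{\left(z \right)} = -496 - 124 z$ ($X{\left(z \right)} = \left(-124 + 0 \left(1 + 2 \cdot 8\right)\right) \left(z + 4\right) = \left(-124 + 0 \left(1 + 16\right)\right) \left(4 + z\right) = \left(-124 + 0 \cdot 17\right) \left(4 + z\right) = \left(-124 + 0\right) \left(4 + z\right) = - 124 \left(4 + z\right) = -496 - 124 z$)
$- X{\left(123 \right)} = - (-496 - 15252) = \left(-1\right) \left(-15748\right) = 15748$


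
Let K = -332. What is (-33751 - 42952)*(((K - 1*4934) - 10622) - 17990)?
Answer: 2598544234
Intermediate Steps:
(-33751 - 42952)*(((K - 1*4934) - 10622) - 17990) = (-33751 - 42952)*(((-332 - 1*4934) - 10622) - 17990) = -76703*(((-332 - 4934) - 10622) - 17990) = -76703*((-5266 - 10622) - 17990) = -76703*(-15888 - 17990) = -76703*(-33878) = 2598544234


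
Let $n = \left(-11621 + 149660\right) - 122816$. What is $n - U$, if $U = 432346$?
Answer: $-417123$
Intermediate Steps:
$n = 15223$ ($n = 138039 - 122816 = 15223$)
$n - U = 15223 - 432346 = -417123$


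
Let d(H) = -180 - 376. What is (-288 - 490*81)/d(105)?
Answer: 19989/278 ≈ 71.903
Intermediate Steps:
d(H) = -556
(-288 - 490*81)/d(105) = (-288 - 490*81)/(-556) = (-288 - 39690)*(-1/556) = -39978*(-1/556) = 19989/278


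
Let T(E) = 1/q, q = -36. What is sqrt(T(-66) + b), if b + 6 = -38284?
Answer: I*sqrt(1378441)/6 ≈ 195.68*I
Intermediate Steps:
T(E) = -1/36 (T(E) = 1/(-36) = -1/36)
b = -38290 (b = -6 - 38284 = -38290)
sqrt(T(-66) + b) = sqrt(-1/36 - 38290) = sqrt(-1378441/36) = I*sqrt(1378441)/6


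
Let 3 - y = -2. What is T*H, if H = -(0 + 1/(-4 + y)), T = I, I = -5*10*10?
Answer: 500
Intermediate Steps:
y = 5 (y = 3 - 1*(-2) = 3 + 2 = 5)
I = -500 (I = -50*10 = -500)
T = -500
H = -1 (H = -(0 + 1/(-4 + 5)) = -(0 + 1/1) = -(0 + 1) = -1*1 = -1)
T*H = -500*(-1) = 500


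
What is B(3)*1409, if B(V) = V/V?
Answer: 1409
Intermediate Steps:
B(V) = 1
B(3)*1409 = 1*1409 = 1409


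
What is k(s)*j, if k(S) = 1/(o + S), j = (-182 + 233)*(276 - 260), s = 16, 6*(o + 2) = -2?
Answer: 2448/41 ≈ 59.707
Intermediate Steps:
o = -7/3 (o = -2 + (1/6)*(-2) = -2 - 1/3 = -7/3 ≈ -2.3333)
j = 816 (j = 51*16 = 816)
k(S) = 1/(-7/3 + S)
k(s)*j = (3/(-7 + 3*16))*816 = (3/(-7 + 48))*816 = (3/41)*816 = 2448/41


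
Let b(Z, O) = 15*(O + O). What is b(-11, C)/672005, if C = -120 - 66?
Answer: -1116/134401 ≈ -0.0083035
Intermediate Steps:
C = -186
b(Z, O) = 30*O (b(Z, O) = 15*(2*O) = 30*O)
b(-11, C)/672005 = (30*(-186))/672005 = -5580*1/672005 = -1116/134401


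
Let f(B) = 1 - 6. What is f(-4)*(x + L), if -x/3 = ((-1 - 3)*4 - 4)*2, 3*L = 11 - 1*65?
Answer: -510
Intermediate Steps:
f(B) = -5
L = -18 (L = (11 - 1*65)/3 = (11 - 65)/3 = (⅓)*(-54) = -18)
x = 120 (x = -3*((-1 - 3)*4 - 4)*2 = -3*(-4*4 - 4)*2 = -3*(-16 - 4)*2 = -(-60)*2 = -3*(-40) = 120)
f(-4)*(x + L) = -5*(120 - 18) = -5*102 = -510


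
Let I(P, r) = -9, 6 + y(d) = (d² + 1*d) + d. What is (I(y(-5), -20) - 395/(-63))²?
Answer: 29584/3969 ≈ 7.4538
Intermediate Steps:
y(d) = -6 + d² + 2*d (y(d) = -6 + ((d² + 1*d) + d) = -6 + ((d² + d) + d) = -6 + ((d + d²) + d) = -6 + (d² + 2*d) = -6 + d² + 2*d)
(I(y(-5), -20) - 395/(-63))² = (-9 - 395/(-63))² = (-9 - 395*(-1/63))² = (-9 + 395/63)² = (-172/63)² = 29584/3969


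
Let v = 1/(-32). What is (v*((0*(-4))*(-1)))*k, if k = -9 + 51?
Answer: 0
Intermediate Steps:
k = 42
v = -1/32 ≈ -0.031250
(v*((0*(-4))*(-1)))*k = -0*(-4)*(-1)/32*42 = -0*(-1)*42 = -1/32*0*42 = 0*42 = 0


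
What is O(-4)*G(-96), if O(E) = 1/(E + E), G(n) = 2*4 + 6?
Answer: -7/4 ≈ -1.7500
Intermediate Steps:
G(n) = 14 (G(n) = 8 + 6 = 14)
O(E) = 1/(2*E)
O(-4)*G(-96) = ((1/2)/(-4))*14 = ((1/2)*(-1/4))*14 = -1/8*14 = -7/4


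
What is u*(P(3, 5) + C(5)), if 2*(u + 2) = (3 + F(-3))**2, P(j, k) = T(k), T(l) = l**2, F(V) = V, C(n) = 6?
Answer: -62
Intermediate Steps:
P(j, k) = k**2
u = -2 (u = -2 + (3 - 3)**2/2 = -2 + (1/2)*0**2 = -2 + (1/2)*0 = -2 + 0 = -2)
u*(P(3, 5) + C(5)) = -2*(5**2 + 6) = -2*(25 + 6) = -2*31 = -62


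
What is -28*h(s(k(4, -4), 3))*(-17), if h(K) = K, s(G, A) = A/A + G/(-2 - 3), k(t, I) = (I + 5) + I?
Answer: 3808/5 ≈ 761.60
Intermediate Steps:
k(t, I) = 5 + 2*I (k(t, I) = (5 + I) + I = 5 + 2*I)
s(G, A) = 1 - G/5 (s(G, A) = 1 + G/(-5) = 1 + G*(-1/5) = 1 - G/5)
-28*h(s(k(4, -4), 3))*(-17) = -28*(1 - (5 + 2*(-4))/5)*(-17) = -28*(1 - (5 - 8)/5)*(-17) = -28*(1 - 1/5*(-3))*(-17) = -28*(1 + 3/5)*(-17) = -28*8/5*(-17) = -224/5*(-17) = 3808/5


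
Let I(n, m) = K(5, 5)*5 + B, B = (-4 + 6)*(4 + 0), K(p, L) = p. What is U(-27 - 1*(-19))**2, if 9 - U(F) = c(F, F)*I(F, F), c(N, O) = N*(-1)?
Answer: 65025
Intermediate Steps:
B = 8 (B = 2*4 = 8)
I(n, m) = 33 (I(n, m) = 5*5 + 8 = 25 + 8 = 33)
c(N, O) = -N
U(F) = 9 + 33*F (U(F) = 9 - (-F)*33 = 9 - (-33)*F = 9 + 33*F)
U(-27 - 1*(-19))**2 = (9 + 33*(-27 - 1*(-19)))**2 = (9 + 33*(-27 + 19))**2 = (9 + 33*(-8))**2 = (9 - 264)**2 = (-255)**2 = 65025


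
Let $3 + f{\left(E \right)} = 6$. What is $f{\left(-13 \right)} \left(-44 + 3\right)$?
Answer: $-123$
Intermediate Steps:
$f{\left(E \right)} = 3$ ($f{\left(E \right)} = -3 + 6 = 3$)
$f{\left(-13 \right)} \left(-44 + 3\right) = 3 \left(-44 + 3\right) = 3 \left(-41\right) = -123$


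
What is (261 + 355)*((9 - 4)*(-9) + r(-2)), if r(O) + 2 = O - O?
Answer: -28952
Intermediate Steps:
r(O) = -2 (r(O) = -2 + (O - O) = -2 + 0 = -2)
(261 + 355)*((9 - 4)*(-9) + r(-2)) = (261 + 355)*((9 - 4)*(-9) - 2) = 616*(5*(-9) - 2) = 616*(-45 - 2) = 616*(-47) = -28952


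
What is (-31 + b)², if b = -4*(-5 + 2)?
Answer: 361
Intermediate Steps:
b = 12 (b = -4*(-3) = 12)
(-31 + b)² = (-31 + 12)² = (-19)² = 361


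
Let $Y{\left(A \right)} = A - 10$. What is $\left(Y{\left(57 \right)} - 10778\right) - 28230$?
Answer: $-38961$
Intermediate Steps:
$Y{\left(A \right)} = -10 + A$ ($Y{\left(A \right)} = A - 10 = -10 + A$)
$\left(Y{\left(57 \right)} - 10778\right) - 28230 = \left(\left(-10 + 57\right) - 10778\right) - 28230 = \left(47 - 10778\right) - 28230 = -10731 - 28230 = -38961$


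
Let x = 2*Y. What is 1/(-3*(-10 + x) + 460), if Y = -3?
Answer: 1/508 ≈ 0.0019685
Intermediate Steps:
x = -6 (x = 2*(-3) = -6)
1/(-3*(-10 + x) + 460) = 1/(-3*(-10 - 6) + 460) = 1/(-3*(-16) + 460) = 1/(48 + 460) = 1/508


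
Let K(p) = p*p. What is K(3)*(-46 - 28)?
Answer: -666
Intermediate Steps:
K(p) = p**2
K(3)*(-46 - 28) = 3**2*(-46 - 28) = 9*(-74) = -666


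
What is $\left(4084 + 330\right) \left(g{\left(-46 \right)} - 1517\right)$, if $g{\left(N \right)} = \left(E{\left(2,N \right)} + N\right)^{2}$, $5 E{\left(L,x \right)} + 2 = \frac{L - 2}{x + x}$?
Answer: $\frac{70178186}{25} \approx 2.8071 \cdot 10^{6}$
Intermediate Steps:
$E{\left(L,x \right)} = - \frac{2}{5} + \frac{-2 + L}{10 x}$ ($E{\left(L,x \right)} = - \frac{2}{5} + \frac{\left(L - 2\right) \frac{1}{x + x}}{5} = - \frac{2}{5} + \frac{\left(-2 + L\right) \frac{1}{2 x}}{5} = - \frac{2}{5} + \frac{\frac{1}{2} \frac{1}{x} \left(-2 + L\right)}{5} = - \frac{2}{5} + \frac{-2 + L}{10 x}$)
$g{\left(N \right)} = \left(- \frac{2}{5} + N\right)^{2}$ ($g{\left(N \right)} = \left(\frac{-2 + 2 - 4 N}{10 N} + N\right)^{2} = \left(\frac{\left(-4\right) N}{10 N} + N\right)^{2} = \left(- \frac{2}{5} + N\right)^{2}$)
$\left(4084 + 330\right) \left(g{\left(-46 \right)} - 1517\right) = \left(4084 + 330\right) \left(\frac{\left(-2 + 5 \left(-46\right)\right)^{2}}{25} - 1517\right) = 4414 \left(\frac{\left(-2 - 230\right)^{2}}{25} - 1517\right) = 4414 \left(\frac{\left(-232\right)^{2}}{25} - 1517\right) = 4414 \left(\frac{1}{25} \cdot 53824 - 1517\right) = 4414 \left(\frac{53824}{25} - 1517\right) = 4414 \cdot \frac{15899}{25} = \frac{70178186}{25}$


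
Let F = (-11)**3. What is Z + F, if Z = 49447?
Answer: 48116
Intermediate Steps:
F = -1331
Z + F = 49447 - 1331 = 48116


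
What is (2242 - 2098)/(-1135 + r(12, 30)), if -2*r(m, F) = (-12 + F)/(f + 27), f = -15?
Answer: -576/4543 ≈ -0.12679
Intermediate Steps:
r(m, F) = ½ - F/24 (r(m, F) = -(-12 + F)/(2*(-15 + 27)) = -(-12 + F)/(2*12) = -(-1 + F/12)/2 = ½ - F/24)
(2242 - 2098)/(-1135 + r(12, 30)) = (2242 - 2098)/(-1135 + (½ - 1/24*30)) = 144/(-1135 + (½ - 5/4)) = 144/(-1135 - ¾) = 144/(-4543/4) = 144*(-4/4543) = -576/4543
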